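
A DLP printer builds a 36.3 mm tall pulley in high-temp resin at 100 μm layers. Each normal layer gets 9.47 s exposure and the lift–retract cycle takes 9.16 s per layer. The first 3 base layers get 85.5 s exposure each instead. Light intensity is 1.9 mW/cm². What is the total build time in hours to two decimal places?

Layers = ⌈36.3/0.1⌉ = 363.
Burn-in layers: 3 × (85.5 + 9.16) → 283.98 s.
Regular layers = 360 × (9.47 + 9.16), so 6706.8 s.
Total = 283.98 + 6706.8 = 6990.78 s = 1.94 hours.

1.94 hours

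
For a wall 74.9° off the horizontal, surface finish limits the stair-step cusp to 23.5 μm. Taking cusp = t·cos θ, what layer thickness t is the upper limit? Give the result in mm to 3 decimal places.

0.090 mm

cos(74.9°) = 0.2605; t_max = 0.0235/0.2605 = 0.090 mm.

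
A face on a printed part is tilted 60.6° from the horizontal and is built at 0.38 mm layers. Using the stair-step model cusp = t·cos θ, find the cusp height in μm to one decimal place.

h_c = t·cos θ = 0.38 × 0.4909 = 0.186542 mm (186.5 μm).

186.5 μm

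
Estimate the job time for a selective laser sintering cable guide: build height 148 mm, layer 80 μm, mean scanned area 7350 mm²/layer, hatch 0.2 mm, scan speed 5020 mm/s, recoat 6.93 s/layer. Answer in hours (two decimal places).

Number of layers: 148 / 0.08 → 1850 (rounded up).
Hatch length per layer = 7350 / 0.2, so 36750 mm.
Per-layer scan time = 36750 / 5020 = 7.3207 s.
Layer cycle: 7.3207 + 6.93 → 14.2507 s.
Total: 1850 × 14.2507 s = 26363.795 s → 7.32 hours.

7.32 hours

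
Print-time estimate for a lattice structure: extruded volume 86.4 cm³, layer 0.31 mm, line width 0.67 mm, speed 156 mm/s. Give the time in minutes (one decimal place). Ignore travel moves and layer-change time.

Line area: 0.31 × 0.67 → 0.2077 mm².
Toolpath length = 86.4 cm³ / 0.2077 mm² = 86400 / 0.2077 = 415984.6 mm.
Print-move time = 415984.6 / 156 = 2666.6 s.
2666.6 s = 44.4 minutes.

44.4 minutes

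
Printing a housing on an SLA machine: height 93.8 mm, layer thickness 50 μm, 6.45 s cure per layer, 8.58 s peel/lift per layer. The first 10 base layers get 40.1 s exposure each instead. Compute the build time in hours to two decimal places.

7.93 hours

Layers = ⌈93.8/0.05⌉ = 1876.
Base layers = 10 × (40.1 + 8.58) = 486.8 s.
Regular layers = 1866 × (6.45 + 8.58), so 28045.98 s.
Total = 486.8 + 28045.98 = 28532.78 s = 7.93 hours.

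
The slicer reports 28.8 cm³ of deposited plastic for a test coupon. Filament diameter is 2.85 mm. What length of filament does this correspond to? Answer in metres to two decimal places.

4.51 m

Filament cross-section = π × (2.85/2)² = 6.3794 mm².
L = 28800 mm³ / 6.3794 mm² = 4514.53 mm, i.e. 4.51 m.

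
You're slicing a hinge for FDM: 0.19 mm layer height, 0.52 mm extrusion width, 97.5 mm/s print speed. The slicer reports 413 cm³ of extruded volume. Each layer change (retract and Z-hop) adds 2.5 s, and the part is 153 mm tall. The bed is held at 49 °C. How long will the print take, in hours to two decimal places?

Bead cross-section = 0.19 × 0.52, so 0.0988 mm².
Path length: 413000 mm³ / 0.0988 mm² → 4180161.9 mm.
Print-move time = 4180161.9 / 97.5, so 42873.5 s.
Layers = ⌈153/0.19⌉ = 806.
Layer-change overhead: 806 × 2.5 → 2015 s.
Total = 42873.5 + 2015 = 44888.5 s = 12.47 hours.

12.47 hours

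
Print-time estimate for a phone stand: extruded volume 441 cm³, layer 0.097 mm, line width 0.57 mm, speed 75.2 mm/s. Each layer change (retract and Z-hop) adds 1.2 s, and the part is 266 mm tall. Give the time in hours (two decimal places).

30.38 hours

Bead cross-section = 0.097 × 0.57, so 0.05529 mm².
Total extruded path = 441000/0.05529 = 7976125.9 mm.
Print-move time = 7976125.9 / 75.2, so 106065.5 s.
Layers = ⌈266/0.097⌉ = 2743.
Z-hop total: 2743 × 1.2 → 3291.6 s.
Altogether 106065.5 + 3291.6 = 109357.1 s, i.e. 30.38 hours.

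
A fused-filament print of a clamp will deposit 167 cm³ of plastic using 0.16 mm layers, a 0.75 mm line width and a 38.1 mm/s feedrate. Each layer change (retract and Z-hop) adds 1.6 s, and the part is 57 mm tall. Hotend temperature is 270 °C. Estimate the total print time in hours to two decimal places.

Line area = 0.16 × 0.75 = 0.12 mm².
Toolpath length = 167 cm³ / 0.12 mm² = 167000 / 0.12 = 1391666.7 mm.
Print-move time = 1391666.7 / 38.1, so 36526.7 s.
Layer count = ceil(57 / 0.16) = 357.
Z-hop total: 357 × 1.6 → 571.2 s.
Total = 36526.7 + 571.2 = 37097.9 s = 10.30 hours.

10.30 hours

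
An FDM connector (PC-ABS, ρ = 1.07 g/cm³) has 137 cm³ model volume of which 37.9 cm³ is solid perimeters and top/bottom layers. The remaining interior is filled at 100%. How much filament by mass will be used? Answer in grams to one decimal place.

Volume inside the shell = 137 − 37.9, so 99.1 cm³.
Deposited infill = 1.00 × 99.1 = 99.1 cm³.
Total extruded: 37.9 + 99.1 → 137 cm³.
Mass: 137 × 1.07 → 146.59 g.

146.6 g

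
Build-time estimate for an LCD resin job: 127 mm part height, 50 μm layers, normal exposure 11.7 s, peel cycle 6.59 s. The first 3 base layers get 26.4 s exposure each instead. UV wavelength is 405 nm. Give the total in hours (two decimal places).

Layers = ⌈127/0.05⌉ = 2540.
Bottom layers = 3 × (26.4 + 6.59) = 98.97 s.
Remaining layers = 2537 × (11.7 + 6.59) = 46401.73 s.
Total = 98.97 + 46401.73 = 46500.7 s = 12.92 hours.

12.92 hours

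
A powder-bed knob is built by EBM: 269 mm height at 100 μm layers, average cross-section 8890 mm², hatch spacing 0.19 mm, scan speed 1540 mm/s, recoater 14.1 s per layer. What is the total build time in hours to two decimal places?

33.24 hours

Number of layers: 269 / 0.1 → 2690 (rounded up).
Scan path per layer: 8890 / 0.19 → 46789.5 mm.
Beam time per layer = 46789.5 / 1540, so 30.3828 s.
Time per layer = 30.3828 + 14.1 = 44.4828 s.
Build time = 2690 × 44.4828 = 119658.732 s = 33.24 hours.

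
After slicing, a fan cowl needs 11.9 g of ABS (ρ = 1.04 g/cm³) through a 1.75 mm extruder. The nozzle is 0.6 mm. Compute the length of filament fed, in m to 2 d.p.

4.76 m

Extruded volume: 11.9/1.04 = 11.4423 cm³ (11442.3 mm³).
A = π r² = π × 0.875² = 2.4053 mm².
L = V/A = 11442.3/2.4053 = 4757.12 mm → 4.76 m.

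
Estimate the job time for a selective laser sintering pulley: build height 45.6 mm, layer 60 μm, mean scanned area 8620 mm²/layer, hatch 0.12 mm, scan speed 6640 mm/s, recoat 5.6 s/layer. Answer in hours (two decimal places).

3.47 hours

Number of layers: 45.6 / 0.06 → 760 (rounded up).
Scan path per layer = 8620 / 0.12, so 71833.3 mm.
Per-layer scan time: 71833.3 / 6640 → 10.8183 s.
Time per layer: 10.8183 + 5.6 → 16.4183 s.
Build time = 760 × 16.4183 = 12477.908 s = 3.47 hours.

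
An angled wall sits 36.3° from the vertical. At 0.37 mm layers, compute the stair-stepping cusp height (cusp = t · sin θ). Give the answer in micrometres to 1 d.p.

sin(36.3°) = 0.5920, so cusp = 0.37 × 0.5920 = 0.21904 mm → 219.0 μm.

219.0 μm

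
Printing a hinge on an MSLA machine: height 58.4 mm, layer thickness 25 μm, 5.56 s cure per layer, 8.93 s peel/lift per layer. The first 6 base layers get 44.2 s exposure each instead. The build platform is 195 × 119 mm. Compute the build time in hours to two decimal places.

Layers = ⌈58.4/0.025⌉ = 2336.
Base layers: 6 × (44.2 + 8.93) → 318.78 s.
Normal layers: 2330 × (5.56 + 8.93) → 33761.7 s.
Total = 318.78 + 33761.7 = 34080.48 s = 9.47 hours.

9.47 hours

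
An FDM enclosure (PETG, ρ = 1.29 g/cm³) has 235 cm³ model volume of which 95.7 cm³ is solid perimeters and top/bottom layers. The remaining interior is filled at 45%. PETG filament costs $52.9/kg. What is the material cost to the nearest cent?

Volume inside the shell = 235 − 95.7, so 139.3 cm³.
Infill deposited = 0.45 × 139.3 = 62.685 cm³.
Total extruded: 95.7 + 62.685 → 158.385 cm³.
Mass: 158.385 × 1.29 → 204.31665 g.
Cost = 204.31665 g / 1000 × $52.9/kg = $10.81.

$10.81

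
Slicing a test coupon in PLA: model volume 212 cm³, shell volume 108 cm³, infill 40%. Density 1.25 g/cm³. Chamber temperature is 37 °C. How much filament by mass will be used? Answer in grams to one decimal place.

187.0 g

Interior volume = 212 − 108, so 104 cm³.
Deposited infill = 0.40 × 104 = 41.6 cm³.
Total printed volume: 108 + 41.6 → 149.6 cm³.
Mass: 149.6 × 1.25 → 187 g.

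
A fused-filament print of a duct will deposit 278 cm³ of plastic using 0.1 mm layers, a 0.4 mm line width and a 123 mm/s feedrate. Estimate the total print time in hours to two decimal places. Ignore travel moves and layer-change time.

15.70 hours

Line area = 0.1 × 0.4 = 0.04 mm².
Path length: 278000 mm³ / 0.04 mm² → 6950000 mm.
Extrusion time: 6950000 / 123 → 56504.1 s.
56504.1 s = 15.70 hours.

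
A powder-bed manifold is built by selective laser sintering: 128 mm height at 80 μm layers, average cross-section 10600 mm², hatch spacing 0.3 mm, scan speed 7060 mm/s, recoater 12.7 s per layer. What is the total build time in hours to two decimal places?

Layers = ⌈128/0.08⌉ = 1600.
Scan path per layer: 10600 / 0.3 → 35333.3 mm.
Per-layer scan time: 35333.3 / 7060 → 5.0047 s.
Per-layer time = 5.0047 + 12.7 = 17.7047 s.
Total: 1600 × 17.7047 s = 28327.52 s → 7.87 hours.

7.87 hours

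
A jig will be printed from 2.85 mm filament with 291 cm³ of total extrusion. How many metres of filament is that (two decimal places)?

A = π r² = π × 1.425² = 6.3794 mm².
Length = 291 cm³ / 6.3794 mm² = 291000 / 6.3794 = 45615.58 mm = 45.62 m.

45.62 m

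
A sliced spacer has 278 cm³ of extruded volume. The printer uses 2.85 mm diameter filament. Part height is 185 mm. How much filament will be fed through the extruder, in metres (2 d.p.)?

A = π r² = π × 1.425² = 6.3794 mm².
L = 278000 mm³ / 6.3794 mm² = 43577.77 mm, i.e. 43.58 m.

43.58 m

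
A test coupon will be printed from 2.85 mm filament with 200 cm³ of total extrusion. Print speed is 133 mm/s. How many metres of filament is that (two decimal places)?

Cross-section of 2.85 mm filament: π·(2.85/2)² = 6.3794 mm².
L = 200000 mm³ / 6.3794 mm² = 31350.91 mm, i.e. 31.35 m.

31.35 m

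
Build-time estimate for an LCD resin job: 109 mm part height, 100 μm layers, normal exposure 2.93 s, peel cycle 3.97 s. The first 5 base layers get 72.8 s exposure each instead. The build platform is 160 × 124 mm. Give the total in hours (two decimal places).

2.19 hours

Layer count = ceil(109 / 0.1) = 1090.
Base layers: 5 × (72.8 + 3.97) → 383.85 s.
Remaining layers: 1085 × (2.93 + 3.97) → 7486.5 s.
Sum: 383.85 + 7486.5 = 7870.35 s → 2.19 hours.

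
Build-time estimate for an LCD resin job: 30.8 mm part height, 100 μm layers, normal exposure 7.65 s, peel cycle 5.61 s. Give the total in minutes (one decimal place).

68.1 minutes

Layers = ⌈30.8/0.1⌉ = 308.
Each layer takes: 7.65 + 5.61 → 13.26 s.
Total = 308 × 13.26 = 4084.08 s = 68.1 minutes.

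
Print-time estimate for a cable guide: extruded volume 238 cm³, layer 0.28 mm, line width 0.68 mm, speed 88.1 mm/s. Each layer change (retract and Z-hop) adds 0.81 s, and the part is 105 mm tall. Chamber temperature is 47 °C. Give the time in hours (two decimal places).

4.03 hours

Line area = 0.28 × 0.68 = 0.1904 mm².
Toolpath length = 238 cm³ / 0.1904 mm² = 238000 / 0.1904 = 1250000 mm.
Extrusion time = 1250000 / 88.1, so 14188.4 s.
Number of layers: 105 / 0.28 → 375 (rounded up).
Z-hop total = 375 × 0.81 = 303.75 s.
Altogether 14188.4 + 303.75 = 14492.15 s, i.e. 4.03 hours.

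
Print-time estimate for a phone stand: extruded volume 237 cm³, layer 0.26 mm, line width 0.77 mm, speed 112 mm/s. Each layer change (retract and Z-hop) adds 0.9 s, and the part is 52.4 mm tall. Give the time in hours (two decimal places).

Extrusion cross-section = 0.26 × 0.77 = 0.2002 mm².
Path length: 237000 mm³ / 0.2002 mm² → 1183816.2 mm.
Extrusion time = 1183816.2 / 112, so 10569.8 s.
Number of layers: 52.4 / 0.26 → 202 (rounded up).
Z-hop total = 202 × 0.9, so 181.8 s.
Altogether 10569.8 + 181.8 = 10751.6 s, i.e. 2.99 hours.

2.99 hours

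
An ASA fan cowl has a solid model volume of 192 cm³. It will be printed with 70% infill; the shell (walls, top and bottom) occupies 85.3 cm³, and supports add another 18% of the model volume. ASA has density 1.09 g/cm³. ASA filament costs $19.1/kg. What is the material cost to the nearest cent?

Infill region = 192 − 85.3 = 106.7 cm³.
Deposited infill: 0.70 × 106.7 → 74.69 cm³.
Support: 0.18 × 192 → 34.56 cm³.
Deposited volume = 85.3 + 74.69 + 34.56, so 194.55 cm³.
Mass = 194.55 × 1.09, so 212.0595 g.
At $19.1/kg: 212.0595/1000 × 19.1 = $4.05.

$4.05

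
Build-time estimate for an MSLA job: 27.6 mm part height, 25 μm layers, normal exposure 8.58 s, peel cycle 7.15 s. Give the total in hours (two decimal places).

Layer count = ceil(27.6 / 0.025) = 1104.
Cycle time = 8.58 + 7.15 = 15.73 s.
Total = 1104 × 15.73 = 17365.92 s = 4.82 hours.

4.82 hours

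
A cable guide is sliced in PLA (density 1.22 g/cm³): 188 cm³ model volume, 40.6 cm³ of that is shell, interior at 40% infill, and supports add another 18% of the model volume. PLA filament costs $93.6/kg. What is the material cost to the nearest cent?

$15.23

Interior volume = 188 − 40.6 = 147.4 cm³.
Infill volume = 0.40 × 147.4 = 58.96 cm³.
Support = 0.18 × 188, so 33.84 cm³.
Total extruded = 40.6 + 58.96 + 33.84 = 133.4 cm³.
Mass = 133.4 × 1.22 = 162.748 g.
Cost = 162.748 g / 1000 × $93.6/kg = $15.23.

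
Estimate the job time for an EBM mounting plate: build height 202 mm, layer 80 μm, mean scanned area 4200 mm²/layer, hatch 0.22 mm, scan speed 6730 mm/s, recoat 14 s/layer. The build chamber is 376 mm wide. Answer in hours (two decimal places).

11.81 hours

Layers = ⌈202/0.08⌉ = 2525.
Scan path per layer = 4200 / 0.22 = 19090.9 mm.
Scan time per layer: 19090.9 / 6730 → 2.8367 s.
Layer cycle = 2.8367 + 14, so 16.8367 s.
Build time = 2525 × 16.8367 = 42512.6675 s = 11.81 hours.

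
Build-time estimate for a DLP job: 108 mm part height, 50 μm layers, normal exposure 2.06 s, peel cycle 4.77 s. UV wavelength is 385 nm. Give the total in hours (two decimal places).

4.10 hours

Number of layers: 108 / 0.05 → 2160 (rounded up).
Per-layer time = 2.06 + 4.77, so 6.83 s.
Total = 2160 × 6.83 = 14752.8 s = 4.10 hours.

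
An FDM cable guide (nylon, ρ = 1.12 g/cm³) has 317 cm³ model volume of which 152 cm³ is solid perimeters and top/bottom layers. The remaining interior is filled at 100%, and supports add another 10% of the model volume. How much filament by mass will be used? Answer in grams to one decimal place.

390.5 g

Interior volume = 317 − 152, so 165 cm³.
Infill volume: 1.00 × 165 → 165 cm³.
Support: 0.10 × 317 → 31.7 cm³.
Total printed volume = 152 + 165 + 31.7 = 348.7 cm³.
Mass = 348.7 × 1.12, so 390.544 g.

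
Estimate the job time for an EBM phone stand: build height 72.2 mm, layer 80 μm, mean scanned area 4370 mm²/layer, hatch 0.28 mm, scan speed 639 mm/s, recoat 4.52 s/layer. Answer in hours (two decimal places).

Layers = ⌈72.2/0.08⌉ = 903.
Per-layer scan distance = 4370 / 0.28, so 15607.1 mm.
Per-layer scan time = 15607.1 / 639 = 24.4243 s.
Per-layer time: 24.4243 + 4.52 → 28.9443 s.
Total: 903 × 28.9443 s = 26136.7029 s → 7.26 hours.

7.26 hours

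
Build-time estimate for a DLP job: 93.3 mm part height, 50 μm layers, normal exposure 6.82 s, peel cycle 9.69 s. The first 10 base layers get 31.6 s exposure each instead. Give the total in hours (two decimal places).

8.63 hours

Layer count = ceil(93.3 / 0.05) = 1866.
Burn-in layers: 10 × (31.6 + 9.69) → 412.9 s.
Remaining layers = 1856 × (6.82 + 9.69) = 30642.56 s.
Sum: 412.9 + 30642.56 = 31055.46 s → 8.63 hours.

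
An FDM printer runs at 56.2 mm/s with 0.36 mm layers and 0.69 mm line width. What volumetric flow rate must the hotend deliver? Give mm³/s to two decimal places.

13.96

A: 0.36 × 0.69 → 0.2484 mm².
Q = v·A = 56.2 × 0.2484 = 13.96 mm³/s.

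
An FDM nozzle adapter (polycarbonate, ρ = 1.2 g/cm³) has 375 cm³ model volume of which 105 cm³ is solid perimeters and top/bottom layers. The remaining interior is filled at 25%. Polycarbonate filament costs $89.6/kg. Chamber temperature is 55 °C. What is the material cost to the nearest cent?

$18.55

Infill region: 375 − 105 → 270 cm³.
Infill volume = 0.25 × 270 = 67.5 cm³.
Total printed volume = 105 + 67.5, so 172.5 cm³.
Mass = 172.5 × 1.2 = 207 g.
Cost = 207 g / 1000 × $89.6/kg = $18.55.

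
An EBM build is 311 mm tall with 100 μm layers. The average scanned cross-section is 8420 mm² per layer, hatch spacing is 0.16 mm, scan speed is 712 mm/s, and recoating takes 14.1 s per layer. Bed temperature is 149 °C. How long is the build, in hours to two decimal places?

Layers = ⌈311/0.1⌉ = 3110.
Per-layer scan distance = 8420 / 0.16 = 52625 mm.
Scan time per layer = 52625 / 712, so 73.9115 s.
Layer cycle = 73.9115 + 14.1, so 88.0115 s.
Total: 3110 × 88.0115 s = 273715.765 s → 76.03 hours.

76.03 hours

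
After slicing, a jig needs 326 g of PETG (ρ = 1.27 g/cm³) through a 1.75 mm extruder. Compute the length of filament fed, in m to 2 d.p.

106.72 m

Volume = 326 g / 1.27 g·cm⁻³ = 256.6929 cm³ = 256692.9 mm³.
Filament cross-section = π × (1.75/2)² = 2.4053 mm².
L = V/A = 256692.9/2.4053 = 106719.7 mm → 106.72 m.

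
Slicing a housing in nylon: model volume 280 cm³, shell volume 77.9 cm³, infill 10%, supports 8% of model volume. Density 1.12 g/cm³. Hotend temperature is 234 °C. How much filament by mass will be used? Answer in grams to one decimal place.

Infill region = 280 − 77.9 = 202.1 cm³.
Deposited infill: 0.10 × 202.1 → 20.21 cm³.
Support: 0.08 × 280 → 22.4 cm³.
Total printed volume = 77.9 + 20.21 + 22.4 = 120.51 cm³.
Mass = 120.51 × 1.12 = 134.9712 g.

135.0 g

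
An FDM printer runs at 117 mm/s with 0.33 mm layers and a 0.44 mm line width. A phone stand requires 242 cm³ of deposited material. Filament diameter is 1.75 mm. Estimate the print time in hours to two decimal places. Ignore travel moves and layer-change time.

3.96 hours

Bead cross-section = 0.33 × 0.44, so 0.1452 mm².
Total extruded path = 242000/0.1452 = 1666666.7 mm.
Extrusion time = 1666666.7 / 117 = 14245 s.
14245 s = 3.96 hours.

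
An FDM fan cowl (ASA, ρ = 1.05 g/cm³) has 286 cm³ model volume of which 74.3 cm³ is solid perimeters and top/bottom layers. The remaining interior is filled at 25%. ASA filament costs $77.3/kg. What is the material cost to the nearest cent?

Infill region = 286 − 74.3, so 211.7 cm³.
Infill volume = 0.25 × 211.7, so 52.925 cm³.
Deposited volume: 74.3 + 52.925 → 127.225 cm³.
Mass = 127.225 × 1.05 = 133.58625 g.
Cost = 133.58625 g / 1000 × $77.3/kg = $10.33.

$10.33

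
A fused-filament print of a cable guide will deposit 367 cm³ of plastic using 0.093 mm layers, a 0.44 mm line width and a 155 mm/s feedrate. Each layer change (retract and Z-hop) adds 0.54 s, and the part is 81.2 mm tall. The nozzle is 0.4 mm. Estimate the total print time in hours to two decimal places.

Bead cross-section: 0.093 × 0.44 → 0.04092 mm².
Total extruded path = 367000/0.04092 = 8968719.5 mm.
Print-move time = 8968719.5 / 155 = 57862.7 s.
Layers = ⌈81.2/0.093⌉ = 874.
Z-hop total: 874 × 0.54 → 471.96 s.
Altogether 57862.7 + 471.96 = 58334.66 s, i.e. 16.20 hours.

16.20 hours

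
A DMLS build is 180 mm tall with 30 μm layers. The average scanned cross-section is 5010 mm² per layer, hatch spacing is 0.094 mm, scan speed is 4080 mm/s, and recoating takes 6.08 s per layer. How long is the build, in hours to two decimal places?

Number of layers: 180 / 0.03 → 6000 (rounded up).
Hatch length per layer = 5010 / 0.094, so 53297.9 mm.
Laser time per layer = 53297.9 / 4080 = 13.0632 s.
Time per layer = 13.0632 + 6.08 = 19.1432 s.
Total: 6000 × 19.1432 s = 114859.2 s → 31.91 hours.

31.91 hours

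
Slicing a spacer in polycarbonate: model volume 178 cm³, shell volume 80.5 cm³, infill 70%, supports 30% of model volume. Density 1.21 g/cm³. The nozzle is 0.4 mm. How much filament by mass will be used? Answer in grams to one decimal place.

244.6 g

Interior volume: 178 − 80.5 → 97.5 cm³.
Infill volume: 0.70 × 97.5 → 68.25 cm³.
Support = 0.30 × 178, so 53.4 cm³.
Total extruded = 80.5 + 68.25 + 53.4 = 202.15 cm³.
Mass: 202.15 × 1.21 → 244.6015 g.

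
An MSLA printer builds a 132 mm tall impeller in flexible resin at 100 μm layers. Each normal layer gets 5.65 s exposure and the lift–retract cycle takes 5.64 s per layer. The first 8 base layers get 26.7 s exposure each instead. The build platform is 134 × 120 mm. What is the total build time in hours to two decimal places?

Layers = ⌈132/0.1⌉ = 1320.
Bottom layers: 8 × (26.7 + 5.64) → 258.72 s.
Remaining layers: 1312 × (5.65 + 5.64) → 14812.48 s.
Sum: 258.72 + 14812.48 = 15071.2 s → 4.19 hours.

4.19 hours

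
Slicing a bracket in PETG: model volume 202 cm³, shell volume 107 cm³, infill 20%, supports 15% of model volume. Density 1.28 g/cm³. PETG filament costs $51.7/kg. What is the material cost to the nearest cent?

$10.34

Infill region = 202 − 107 = 95 cm³.
Infill deposited: 0.20 × 95 → 19 cm³.
Support = 0.15 × 202, so 30.3 cm³.
Total extruded = 107 + 19 + 30.3 = 156.3 cm³.
Mass = 156.3 × 1.28 = 200.064 g.
Cost = 200.064 g / 1000 × $51.7/kg = $10.34.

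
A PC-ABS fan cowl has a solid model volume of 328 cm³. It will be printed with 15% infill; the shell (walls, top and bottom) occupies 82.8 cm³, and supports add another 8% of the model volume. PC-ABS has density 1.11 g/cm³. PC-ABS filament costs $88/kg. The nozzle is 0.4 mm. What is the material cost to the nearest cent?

$14.24

Volume inside the shell = 328 − 82.8 = 245.2 cm³.
Infill deposited = 0.15 × 245.2 = 36.78 cm³.
Support: 0.08 × 328 → 26.24 cm³.
Deposited volume: 82.8 + 36.78 + 26.24 → 145.82 cm³.
Mass: 145.82 × 1.11 → 161.8602 g.
At $88/kg: 161.8602/1000 × 88 = $14.24.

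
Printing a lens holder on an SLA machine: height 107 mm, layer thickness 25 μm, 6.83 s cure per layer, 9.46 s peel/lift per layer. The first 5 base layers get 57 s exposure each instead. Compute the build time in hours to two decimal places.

19.44 hours

Layers = ⌈107/0.025⌉ = 4280.
Base layers = 5 × (57 + 9.46) = 332.3 s.
Normal layers = 4275 × (6.83 + 9.46) = 69639.75 s.
Sum: 332.3 + 69639.75 = 69972.05 s → 19.44 hours.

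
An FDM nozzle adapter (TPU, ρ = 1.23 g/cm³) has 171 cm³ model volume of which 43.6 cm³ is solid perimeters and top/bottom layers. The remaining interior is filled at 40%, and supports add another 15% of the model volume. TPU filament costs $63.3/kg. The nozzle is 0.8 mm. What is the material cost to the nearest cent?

Infill region = 171 − 43.6 = 127.4 cm³.
Deposited infill = 0.40 × 127.4, so 50.96 cm³.
Support: 0.15 × 171 → 25.65 cm³.
Deposited volume = 43.6 + 50.96 + 25.65, so 120.21 cm³.
Mass: 120.21 × 1.23 → 147.8583 g.
Cost = 147.8583 g / 1000 × $63.3/kg = $9.36.

$9.36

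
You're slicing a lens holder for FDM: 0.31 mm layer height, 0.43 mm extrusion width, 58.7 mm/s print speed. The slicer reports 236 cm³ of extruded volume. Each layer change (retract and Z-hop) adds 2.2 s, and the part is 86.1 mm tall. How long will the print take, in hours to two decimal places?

8.55 hours

Line area = 0.31 × 0.43 = 0.1333 mm².
Total extruded path = 236000/0.1333 = 1770442.6 mm.
Print-move time = 1770442.6 / 58.7 = 30160.9 s.
Layers = ⌈86.1/0.31⌉ = 278.
Z-hop total = 278 × 2.2 = 611.6 s.
Total = 30160.9 + 611.6 = 30772.5 s = 8.55 hours.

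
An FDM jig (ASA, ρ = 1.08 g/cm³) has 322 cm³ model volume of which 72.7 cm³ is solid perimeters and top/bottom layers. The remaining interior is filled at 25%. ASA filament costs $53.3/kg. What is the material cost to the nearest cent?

Interior volume = 322 − 72.7 = 249.3 cm³.
Infill deposited: 0.25 × 249.3 → 62.325 cm³.
Total printed volume = 72.7 + 62.325 = 135.025 cm³.
Mass: 135.025 × 1.08 → 145.827 g.
Cost = 145.827 g / 1000 × $53.3/kg = $7.77.

$7.77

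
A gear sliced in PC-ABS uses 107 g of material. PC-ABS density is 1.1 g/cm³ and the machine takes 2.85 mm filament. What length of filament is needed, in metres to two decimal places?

15.25 m

Extruded volume: 107/1.1 = 97.2727 cm³ (97272.7 mm³).
Filament cross-section = π × (2.85/2)² = 6.3794 mm².
Length = 97272.7 / 6.3794 = 15247.94 mm = 15.25 m.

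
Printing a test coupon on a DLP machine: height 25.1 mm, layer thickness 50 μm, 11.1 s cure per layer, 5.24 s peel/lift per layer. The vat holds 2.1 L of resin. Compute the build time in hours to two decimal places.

2.28 hours

Layers = ⌈25.1/0.05⌉ = 502.
Per-layer time = 11.1 + 5.24 = 16.34 s.
Build time: 502 × 16.34 s = 8202.68 s, i.e. 2.28 hours.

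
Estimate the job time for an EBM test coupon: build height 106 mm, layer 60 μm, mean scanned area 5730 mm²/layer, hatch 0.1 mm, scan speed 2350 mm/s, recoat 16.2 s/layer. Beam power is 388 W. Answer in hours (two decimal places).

Number of layers: 106 / 0.06 → 1767 (rounded up).
Per-layer scan distance: 5730 / 0.1 → 57300 mm.
Per-layer scan time = 57300 / 2350, so 24.383 s.
Per-layer time: 24.383 + 16.2 → 40.583 s.
Total: 1767 × 40.583 s = 71710.161 s → 19.92 hours.

19.92 hours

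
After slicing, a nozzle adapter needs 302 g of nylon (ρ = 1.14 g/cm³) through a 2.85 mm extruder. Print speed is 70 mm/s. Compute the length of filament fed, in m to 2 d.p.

Volume = 302 g / 1.14 g·cm⁻³ = 264.9123 cm³ = 264912.3 mm³.
Cross-section of 2.85 mm filament: π·(2.85/2)² = 6.3794 mm².
Length = 264912.3 / 6.3794 = 41526.21 mm = 41.53 m.

41.53 m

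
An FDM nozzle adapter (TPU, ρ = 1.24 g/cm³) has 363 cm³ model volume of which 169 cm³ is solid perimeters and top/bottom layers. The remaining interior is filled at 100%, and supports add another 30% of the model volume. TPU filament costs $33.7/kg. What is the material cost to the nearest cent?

$19.72

Infill region = 363 − 169, so 194 cm³.
Deposited infill: 1.00 × 194 → 194 cm³.
Support = 0.30 × 363 = 108.9 cm³.
Total printed volume = 169 + 194 + 108.9 = 471.9 cm³.
Mass = 471.9 × 1.24 = 585.156 g.
At $33.7/kg: 585.156/1000 × 33.7 = $19.72.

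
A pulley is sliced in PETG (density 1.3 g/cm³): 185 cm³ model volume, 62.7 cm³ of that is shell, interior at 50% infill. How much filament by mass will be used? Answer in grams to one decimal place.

Interior volume = 185 − 62.7, so 122.3 cm³.
Infill volume = 0.50 × 122.3, so 61.15 cm³.
Total printed volume: 62.7 + 61.15 → 123.85 cm³.
Mass: 123.85 × 1.3 → 161.005 g.

161.0 g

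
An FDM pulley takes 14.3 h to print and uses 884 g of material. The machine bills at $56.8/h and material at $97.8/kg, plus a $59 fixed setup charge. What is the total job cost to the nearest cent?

$957.70

Machine-time cost = 56.8 × 14.3 = $812.24.
Material charge: 97.8 × 884/1000 → $86.4552.
Total = 812.24 + 86.4552 + 59 = 957.6952 ≈ $957.70.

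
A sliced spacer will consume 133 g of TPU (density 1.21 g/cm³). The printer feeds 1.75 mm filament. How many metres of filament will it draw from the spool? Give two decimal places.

Volume = 133 g / 1.21 g·cm⁻³ = 109.9174 cm³ = 109917.4 mm³.
A = π r² = π × 0.875² = 2.4053 mm².
Length = 109917.4 / 2.4053 = 45698 mm = 45.70 m.

45.70 m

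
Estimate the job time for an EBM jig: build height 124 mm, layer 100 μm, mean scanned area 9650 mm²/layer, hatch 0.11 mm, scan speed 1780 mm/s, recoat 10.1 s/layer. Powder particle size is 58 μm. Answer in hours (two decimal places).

Layers = ⌈124/0.1⌉ = 1240.
Scan path per layer = 9650 / 0.11 = 87727.3 mm.
Per-layer scan time: 87727.3 / 1780 → 49.285 s.
Per-layer time = 49.285 + 10.1 = 59.385 s.
1240 layers × 59.385 s/layer = 73637.4 s, i.e. 20.45 hours.

20.45 hours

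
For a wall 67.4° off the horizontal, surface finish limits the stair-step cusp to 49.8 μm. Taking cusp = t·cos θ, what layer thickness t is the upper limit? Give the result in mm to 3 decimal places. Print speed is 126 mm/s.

Layer height = cusp / cos(67.4°) = 0.0498 / 0.3843 = 0.130 mm.

0.130 mm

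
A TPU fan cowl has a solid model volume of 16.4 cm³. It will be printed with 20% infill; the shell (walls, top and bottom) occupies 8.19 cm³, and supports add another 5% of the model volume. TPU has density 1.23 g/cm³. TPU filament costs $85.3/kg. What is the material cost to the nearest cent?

$1.12

Interior volume = 16.4 − 8.19 = 8.21 cm³.
Infill deposited: 0.20 × 8.21 → 1.642 cm³.
Support = 0.05 × 16.4 = 0.82 cm³.
Total extruded: 8.19 + 1.642 + 0.82 → 10.652 cm³.
Mass = 10.652 × 1.23, so 13.10196 g.
Cost = 13.10196 g / 1000 × $85.3/kg = $1.12.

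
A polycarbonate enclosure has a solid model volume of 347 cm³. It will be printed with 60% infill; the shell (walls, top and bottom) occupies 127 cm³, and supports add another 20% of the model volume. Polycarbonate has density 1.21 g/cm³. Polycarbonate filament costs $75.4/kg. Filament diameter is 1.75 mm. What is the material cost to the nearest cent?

$29.96

Interior volume = 347 − 127, so 220 cm³.
Infill deposited: 0.60 × 220 → 132 cm³.
Support = 0.20 × 347, so 69.4 cm³.
Deposited volume = 127 + 132 + 69.4, so 328.4 cm³.
Mass = 328.4 × 1.21 = 397.364 g.
Cost = 397.364 g / 1000 × $75.4/kg = $29.96.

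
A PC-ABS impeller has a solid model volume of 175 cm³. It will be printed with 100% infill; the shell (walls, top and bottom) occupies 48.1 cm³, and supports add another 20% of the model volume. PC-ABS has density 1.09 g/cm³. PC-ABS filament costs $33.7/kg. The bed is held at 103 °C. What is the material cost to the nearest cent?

$7.71

Interior volume: 175 − 48.1 → 126.9 cm³.
Infill volume = 1.00 × 126.9, so 126.9 cm³.
Support = 0.20 × 175, so 35 cm³.
Deposited volume = 48.1 + 126.9 + 35, so 210 cm³.
Mass: 210 × 1.09 → 228.9 g.
At $33.7/kg: 228.9/1000 × 33.7 = $7.71.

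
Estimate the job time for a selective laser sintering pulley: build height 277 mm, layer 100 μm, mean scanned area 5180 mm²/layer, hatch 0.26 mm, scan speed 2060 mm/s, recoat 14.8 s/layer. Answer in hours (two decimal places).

18.83 hours

Layers = ⌈277/0.1⌉ = 2770.
Hatch length per layer: 5180 / 0.26 → 19923.1 mm.
Per-layer scan time: 19923.1 / 2060 → 9.6714 s.
Per-layer time = 9.6714 + 14.8, so 24.4714 s.
Build time = 2770 × 24.4714 = 67785.778 s = 18.83 hours.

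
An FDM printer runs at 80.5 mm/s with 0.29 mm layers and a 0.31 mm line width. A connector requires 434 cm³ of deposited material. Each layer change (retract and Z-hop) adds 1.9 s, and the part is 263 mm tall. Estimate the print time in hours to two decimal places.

17.14 hours

Line area: 0.29 × 0.31 → 0.0899 mm².
Total extruded path = 434000/0.0899 = 4827586.2 mm.
Time extruding: 4827586.2 / 80.5 → 59970 s.
Number of layers: 263 / 0.29 → 907 (rounded up).
Non-print overhead = 907 × 1.9, so 1723.3 s.
Total = 59970 + 1723.3 = 61693.3 s = 17.14 hours.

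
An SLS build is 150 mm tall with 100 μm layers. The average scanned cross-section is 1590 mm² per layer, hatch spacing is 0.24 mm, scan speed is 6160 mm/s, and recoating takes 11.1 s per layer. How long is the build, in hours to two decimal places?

Layer count = ceil(150 / 0.1) = 1500.
Hatch length per layer = 1590 / 0.24, so 6625 mm.
Laser time per layer = 6625 / 6160, so 1.0755 s.
Per-layer time = 1.0755 + 11.1 = 12.1755 s.
Total: 1500 × 12.1755 s = 18263.25 s → 5.07 hours.

5.07 hours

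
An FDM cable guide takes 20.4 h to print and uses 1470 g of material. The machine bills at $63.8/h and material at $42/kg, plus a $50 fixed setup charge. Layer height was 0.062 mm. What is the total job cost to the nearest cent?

$1413.26

Machine-time cost = 63.8 × 20.4, so $1301.52.
Material cost = 42 × 1470/1000 = $61.74.
Total = 1301.52 + 61.74 + 50 = $1413.26.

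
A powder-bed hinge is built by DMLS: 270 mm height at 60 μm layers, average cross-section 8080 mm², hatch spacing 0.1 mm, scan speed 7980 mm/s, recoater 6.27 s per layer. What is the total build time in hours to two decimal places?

20.49 hours

Layer count = ceil(270 / 0.06) = 4500.
Scan path per layer = 8080 / 0.1, so 80800 mm.
Per-layer scan time = 80800 / 7980, so 10.1253 s.
Layer cycle = 10.1253 + 6.27, so 16.3953 s.
Build time = 4500 × 16.3953 = 73778.85 s = 20.49 hours.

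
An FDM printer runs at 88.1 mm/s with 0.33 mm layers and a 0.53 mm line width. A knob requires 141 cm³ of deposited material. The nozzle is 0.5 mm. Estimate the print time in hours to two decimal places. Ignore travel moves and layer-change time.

2.54 hours

Line area: 0.33 × 0.53 → 0.1749 mm².
Toolpath length = 141 cm³ / 0.1749 mm² = 141000 / 0.1749 = 806175 mm.
Print-move time = 806175 / 88.1, so 9150.7 s.
Converting: 9150.7 s = 2.54 hours.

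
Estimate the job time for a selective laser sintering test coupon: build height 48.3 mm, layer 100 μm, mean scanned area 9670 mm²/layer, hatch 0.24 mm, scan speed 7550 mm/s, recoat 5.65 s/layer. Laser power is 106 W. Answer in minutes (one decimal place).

Number of layers: 48.3 / 0.1 → 483 (rounded up).
Scan path per layer = 9670 / 0.24 = 40291.7 mm.
Laser time per layer: 40291.7 / 7550 → 5.3366 s.
Time per layer = 5.3366 + 5.65 = 10.9866 s.
Total: 483 × 10.9866 s = 5306.5278 s → 88.4 minutes.

88.4 minutes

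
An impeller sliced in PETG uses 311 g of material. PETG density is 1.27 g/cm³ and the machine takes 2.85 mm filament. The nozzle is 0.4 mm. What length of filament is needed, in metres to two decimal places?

38.39 m

Extruded volume: 311/1.27 = 244.8819 cm³ (244881.9 mm³).
Cross-section of 2.85 mm filament: π·(2.85/2)² = 6.3794 mm².
L = V/A = 244881.9/6.3794 = 38386.35 mm → 38.39 m.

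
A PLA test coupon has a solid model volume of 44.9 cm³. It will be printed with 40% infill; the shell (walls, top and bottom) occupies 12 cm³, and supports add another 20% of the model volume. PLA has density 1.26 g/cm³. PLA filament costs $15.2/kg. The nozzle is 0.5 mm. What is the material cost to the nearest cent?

$0.65

Interior volume: 44.9 − 12 → 32.9 cm³.
Infill volume = 0.40 × 32.9 = 13.16 cm³.
Support = 0.20 × 44.9 = 8.98 cm³.
Total extruded: 12 + 13.16 + 8.98 → 34.14 cm³.
Mass = 34.14 × 1.26 = 43.0164 g.
Cost = 43.0164 g / 1000 × $15.2/kg = $0.65.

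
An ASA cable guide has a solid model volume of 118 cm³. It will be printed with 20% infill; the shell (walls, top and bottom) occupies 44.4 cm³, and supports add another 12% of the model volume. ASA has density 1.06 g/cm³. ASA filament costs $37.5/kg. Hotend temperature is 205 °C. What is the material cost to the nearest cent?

$2.91

Infill region = 118 − 44.4, so 73.6 cm³.
Infill deposited = 0.20 × 73.6, so 14.72 cm³.
Support = 0.12 × 118, so 14.16 cm³.
Total extruded = 44.4 + 14.72 + 14.16 = 73.28 cm³.
Mass = 73.28 × 1.06 = 77.6768 g.
Cost = 77.6768 g / 1000 × $37.5/kg = $2.91.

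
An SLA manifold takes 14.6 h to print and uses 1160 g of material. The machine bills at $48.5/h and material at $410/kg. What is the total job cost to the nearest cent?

$1183.70

Machine-time cost: 48.5 × 14.6 → $708.10.
Feedstock cost = 410 × 1160/1000 = $475.60.
Total = 708.10 + 475.60 = $1183.70.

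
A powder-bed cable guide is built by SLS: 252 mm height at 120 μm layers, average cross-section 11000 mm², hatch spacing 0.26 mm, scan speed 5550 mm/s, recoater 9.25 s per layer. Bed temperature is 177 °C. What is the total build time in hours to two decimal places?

9.84 hours

Layers = ⌈252/0.12⌉ = 2100.
Per-layer scan distance = 11000 / 0.26 = 42307.7 mm.
Scan time per layer: 42307.7 / 5550 → 7.623 s.
Per-layer time = 7.623 + 9.25 = 16.873 s.
2100 layers × 16.873 s/layer = 35433.3 s, i.e. 9.84 hours.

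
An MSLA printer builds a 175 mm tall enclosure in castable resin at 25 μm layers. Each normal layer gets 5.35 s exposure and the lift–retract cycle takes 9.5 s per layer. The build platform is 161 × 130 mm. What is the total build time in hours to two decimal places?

28.88 hours

Number of layers: 175 / 0.025 → 7000 (rounded up).
Cycle time: 5.35 + 9.5 → 14.85 s.
Total = 7000 × 14.85 = 103950 s = 28.88 hours.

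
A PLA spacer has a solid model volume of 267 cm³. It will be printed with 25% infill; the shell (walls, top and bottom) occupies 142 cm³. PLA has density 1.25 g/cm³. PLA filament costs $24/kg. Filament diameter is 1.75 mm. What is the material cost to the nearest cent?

Volume inside the shell = 267 − 142 = 125 cm³.
Infill deposited = 0.25 × 125, so 31.25 cm³.
Total extruded = 142 + 31.25 = 173.25 cm³.
Mass = 173.25 × 1.25, so 216.5625 g.
At $24/kg: 216.5625/1000 × 24 = $5.20.

$5.20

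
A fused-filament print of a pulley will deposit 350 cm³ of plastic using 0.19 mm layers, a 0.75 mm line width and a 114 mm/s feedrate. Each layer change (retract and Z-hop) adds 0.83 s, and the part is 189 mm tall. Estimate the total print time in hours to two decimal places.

6.21 hours

Bead cross-section = 0.19 × 0.75, so 0.1425 mm².
Total extruded path = 350000/0.1425 = 2456140.4 mm.
Extrusion time: 2456140.4 / 114 → 21545.1 s.
Layer count = ceil(189 / 0.19) = 995.
Layer-change overhead = 995 × 0.83, so 825.85 s.
Altogether 21545.1 + 825.85 = 22370.95 s, i.e. 6.21 hours.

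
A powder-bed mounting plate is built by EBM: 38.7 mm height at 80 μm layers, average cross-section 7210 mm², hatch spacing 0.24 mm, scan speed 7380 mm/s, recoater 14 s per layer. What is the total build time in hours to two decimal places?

2.43 hours

Number of layers: 38.7 / 0.08 → 484 (rounded up).
Scan path per layer = 7210 / 0.24 = 30041.7 mm.
Beam time per layer: 30041.7 / 7380 → 4.0707 s.
Time per layer = 4.0707 + 14, so 18.0707 s.
Build time = 484 × 18.0707 = 8746.2188 s = 2.43 hours.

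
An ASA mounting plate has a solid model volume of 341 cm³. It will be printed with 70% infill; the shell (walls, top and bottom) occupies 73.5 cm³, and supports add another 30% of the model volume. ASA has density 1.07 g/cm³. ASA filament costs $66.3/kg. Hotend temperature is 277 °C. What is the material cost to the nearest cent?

$25.76

Interior volume = 341 − 73.5 = 267.5 cm³.
Infill volume: 0.70 × 267.5 → 187.25 cm³.
Support = 0.30 × 341 = 102.3 cm³.
Total printed volume = 73.5 + 187.25 + 102.3, so 363.05 cm³.
Mass: 363.05 × 1.07 → 388.4635 g.
At $66.3/kg: 388.4635/1000 × 66.3 = $25.76.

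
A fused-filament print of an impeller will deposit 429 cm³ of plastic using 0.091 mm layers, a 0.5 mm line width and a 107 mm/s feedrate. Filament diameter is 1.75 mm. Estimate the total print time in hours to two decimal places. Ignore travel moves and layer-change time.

Extrusion cross-section = 0.091 × 0.5 = 0.0455 mm².
Path length: 429000 mm³ / 0.0455 mm² → 9428571.4 mm.
Time extruding: 9428571.4 / 107 → 88117.5 s.
Converting: 88117.5 s = 24.48 hours.

24.48 hours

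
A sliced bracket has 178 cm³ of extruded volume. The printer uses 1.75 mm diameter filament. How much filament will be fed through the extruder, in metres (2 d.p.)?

74.00 m

Cross-section of 1.75 mm filament: π·(1.75/2)² = 2.4053 mm².
L = 178000 mm³ / 2.4053 mm² = 74003.24 mm, i.e. 74.00 m.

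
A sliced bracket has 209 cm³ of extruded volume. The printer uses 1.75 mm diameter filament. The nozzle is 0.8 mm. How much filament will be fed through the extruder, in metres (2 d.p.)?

Filament cross-section = π × (1.75/2)² = 2.4053 mm².
Length = 209 cm³ / 2.4053 mm² = 209000 / 2.4053 = 86891.45 mm = 86.89 m.

86.89 m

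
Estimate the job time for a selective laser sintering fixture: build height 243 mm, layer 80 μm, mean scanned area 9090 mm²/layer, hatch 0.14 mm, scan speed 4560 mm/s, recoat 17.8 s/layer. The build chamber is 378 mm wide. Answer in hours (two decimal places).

27.04 hours

Layers = ⌈243/0.08⌉ = 3038.
Scan path per layer: 9090 / 0.14 → 64928.6 mm.
Laser time per layer = 64928.6 / 4560 = 14.2387 s.
Layer cycle: 14.2387 + 17.8 → 32.0387 s.
3038 layers × 32.0387 s/layer = 97333.5706 s, i.e. 27.04 hours.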